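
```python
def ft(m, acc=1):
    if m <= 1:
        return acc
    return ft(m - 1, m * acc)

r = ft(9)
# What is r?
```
Call trace:
ft(m=9, acc=1)
  ft(m=8, acc=9)
    ft(m=7, acc=72)
      ft(m=6, acc=504)
        ft(m=5, acc=3024)
          ft(m=4, acc=15120)
            ft(m=3, acc=60480)
              ft(m=2, acc=181440)
                ft(m=1, acc=362880)
                -> return 362880
              -> return 362880
            -> return 362880
          -> return 362880
        -> return 362880
      -> return 362880
    -> return 362880
  -> return 362880
-> return 362880

Final answer: 362880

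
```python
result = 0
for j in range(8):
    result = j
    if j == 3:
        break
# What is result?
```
Trace:
  result=0
  result=0, j=0
  result=1, j=1
  result=2, j=2
  result=3, j=3

Final answer: 3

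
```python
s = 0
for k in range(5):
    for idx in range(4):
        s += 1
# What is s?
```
Trace:
  s=0
  s=1, k=0, idx=0
  s=2, k=0, idx=1
  s=3, k=0, idx=2
  s=4, k=0, idx=3
  s=5, k=1, idx=0
  s=6, k=1, idx=1
  s=7, k=1, idx=2
  s=8, k=1, idx=3
  s=9, k=2, idx=0
  s=10, k=2, idx=1
  s=11, k=2, idx=2
  s=12, k=2, idx=3
  s=13, k=3, idx=0
  s=14, k=3, idx=1
  s=15, k=3, idx=2
  s=16, k=3, idx=3
  s=17, k=4, idx=0
  s=18, k=4, idx=1
  s=19, k=4, idx=2
  s=20, k=4, idx=3

Final answer: 20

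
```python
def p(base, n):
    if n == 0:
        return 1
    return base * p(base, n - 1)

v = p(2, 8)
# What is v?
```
Call trace:
p(base=2, n=8)
  p(base=2, n=7)
    p(base=2, n=6)
      p(base=2, n=5)
        p(base=2, n=4)
          p(base=2, n=3)
            p(base=2, n=2)
              p(base=2, n=1)
                p(base=2, n=0)
                -> return 1
              -> return 2
            -> return 4
          -> return 8
        -> return 16
      -> return 32
    -> return 64
  -> return 128
-> return 256

Final answer: 256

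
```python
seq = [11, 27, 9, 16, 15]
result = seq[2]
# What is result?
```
Trace:
  seq=[11, 27, 9, 16, 15]
  seq=[11, 27, 9, 16, 15], result=9

Final answer: 9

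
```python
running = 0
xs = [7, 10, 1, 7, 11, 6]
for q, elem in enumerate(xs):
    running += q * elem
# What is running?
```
Trace:
  running=0
  running=0, q=0, elem=7
  running=10, q=1, elem=10
  running=12, q=2, elem=1
  running=33, q=3, elem=7
  running=77, q=4, elem=11
  running=107, q=5, elem=6

Final answer: 107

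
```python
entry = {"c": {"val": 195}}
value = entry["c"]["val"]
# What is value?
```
Trace:
  entry={'c': {'val': 195}}
  entry={'c': {'val': 195}}, value=195

Final answer: 195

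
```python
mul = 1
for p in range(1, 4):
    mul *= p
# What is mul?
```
Trace:
  mul=1
  mul=1, p=1
  mul=2, p=2
  mul=6, p=3

Final answer: 6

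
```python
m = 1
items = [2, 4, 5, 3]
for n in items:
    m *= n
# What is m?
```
Trace:
  m=1
  m=2, n=2
  m=8, n=4
  m=40, n=5
  m=120, n=3

Final answer: 120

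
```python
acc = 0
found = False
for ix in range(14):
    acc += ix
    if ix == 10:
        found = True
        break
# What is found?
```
Trace:
  acc=0
  acc=0, found=False
  acc=0, found=False, ix=0
  acc=1, found=False, ix=1
  acc=3, found=False, ix=2
  acc=6, found=False, ix=3
  acc=10, found=False, ix=4
  acc=15, found=False, ix=5
  acc=21, found=False, ix=6
  acc=28, found=False, ix=7
  acc=36, found=False, ix=8
  acc=45, found=False, ix=9
  acc=55, found=True, ix=10

Final answer: True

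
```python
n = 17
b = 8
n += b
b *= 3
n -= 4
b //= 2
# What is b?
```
Trace:
  n=17
  n=17, b=8
  n=25, b=8
  n=25, b=24
  n=21, b=24
  n=21, b=12

Final answer: 12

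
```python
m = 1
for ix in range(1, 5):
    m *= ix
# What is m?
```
Trace:
  m=1
  m=1, ix=1
  m=2, ix=2
  m=6, ix=3
  m=24, ix=4

Final answer: 24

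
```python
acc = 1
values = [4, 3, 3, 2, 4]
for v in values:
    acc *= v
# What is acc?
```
Trace:
  acc=1
  acc=4, v=4
  acc=12, v=3
  acc=36, v=3
  acc=72, v=2
  acc=288, v=4

Final answer: 288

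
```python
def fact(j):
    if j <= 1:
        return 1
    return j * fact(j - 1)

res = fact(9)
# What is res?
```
Call trace:
fact(j=9)
  fact(j=8)
    fact(j=7)
      fact(j=6)
        fact(j=5)
          fact(j=4)
            fact(j=3)
              fact(j=2)
                fact(j=1)
                -> return 1
              -> return 2
            -> return 6
          -> return 24
        -> return 120
      -> return 720
    -> return 5040
  -> return 40320
-> return 362880

Final answer: 362880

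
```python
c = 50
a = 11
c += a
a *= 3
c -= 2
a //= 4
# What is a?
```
Trace:
  c=50
  c=50, a=11
  c=61, a=11
  c=61, a=33
  c=59, a=33
  c=59, a=8

Final answer: 8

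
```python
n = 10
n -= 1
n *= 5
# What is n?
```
Trace:
  n=10
  n=9
  n=45

Final answer: 45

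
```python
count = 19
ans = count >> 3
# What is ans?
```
Trace:
  count=19
  count=19, ans=2

Final answer: 2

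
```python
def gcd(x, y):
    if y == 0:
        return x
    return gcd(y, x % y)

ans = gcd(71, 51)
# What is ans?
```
Call trace:
gcd(x=71, y=51)
  gcd(x=51, y=20)
    gcd(x=20, y=11)
      gcd(x=11, y=9)
        gcd(x=9, y=2)
          gcd(x=2, y=1)
            gcd(x=1, y=0)
            -> return 1
          -> return 1
        -> return 1
      -> return 1
    -> return 1
  -> return 1
-> return 1

Final answer: 1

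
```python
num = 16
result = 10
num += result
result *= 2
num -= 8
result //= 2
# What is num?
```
Trace:
  num=16
  num=16, result=10
  num=26, result=10
  num=26, result=20
  num=18, result=20
  num=18, result=10

Final answer: 18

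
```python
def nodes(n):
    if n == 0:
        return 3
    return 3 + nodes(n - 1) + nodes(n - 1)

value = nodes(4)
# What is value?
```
Call trace (a repeated sub-call is expanded the first time; later identical calls just restate its return value):
nodes(n=4)
  nodes(n=3)
    nodes(n=2)
      nodes(n=1)
        nodes(n=0)
        -> return 3
        nodes(n=0)
        -> return 3
      -> return 9
      nodes(n=1) -> return 9  (same call as traced above)
    -> return 21
    nodes(n=2) -> return 21  (same call as traced above)
  -> return 45
  nodes(n=3) -> return 45  (same call as traced above)
-> return 93

Final answer: 93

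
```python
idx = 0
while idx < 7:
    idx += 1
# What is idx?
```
Trace:
  idx=0
  idx=1
  idx=2
  idx=3
  idx=4
  idx=5
  idx=6
  idx=7

Final answer: 7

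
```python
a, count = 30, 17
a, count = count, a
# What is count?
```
Trace:
  a=30, count=17
  a=17, count=30

Final answer: 30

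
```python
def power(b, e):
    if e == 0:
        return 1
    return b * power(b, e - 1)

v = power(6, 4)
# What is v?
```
Call trace:
power(b=6, e=4)
  power(b=6, e=3)
    power(b=6, e=2)
      power(b=6, e=1)
        power(b=6, e=0)
        -> return 1
      -> return 6
    -> return 36
  -> return 216
-> return 1296

Final answer: 1296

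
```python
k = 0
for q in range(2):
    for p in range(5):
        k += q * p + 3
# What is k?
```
Trace:
  k=0
  k=3, q=0, p=0
  k=6, q=0, p=1
  k=9, q=0, p=2
  k=12, q=0, p=3
  k=15, q=0, p=4
  k=18, q=1, p=0
  k=22, q=1, p=1
  k=27, q=1, p=2
  k=33, q=1, p=3
  k=40, q=1, p=4

Final answer: 40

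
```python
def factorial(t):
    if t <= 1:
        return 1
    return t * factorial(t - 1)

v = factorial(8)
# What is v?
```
Call trace:
factorial(t=8)
  factorial(t=7)
    factorial(t=6)
      factorial(t=5)
        factorial(t=4)
          factorial(t=3)
            factorial(t=2)
              factorial(t=1)
              -> return 1
            -> return 2
          -> return 6
        -> return 24
      -> return 120
    -> return 720
  -> return 5040
-> return 40320

Final answer: 40320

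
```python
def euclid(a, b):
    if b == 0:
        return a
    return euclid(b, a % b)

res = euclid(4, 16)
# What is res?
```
Call trace:
euclid(a=4, b=16)
  euclid(a=16, b=4)
    euclid(a=4, b=0)
    -> return 4
  -> return 4
-> return 4

Final answer: 4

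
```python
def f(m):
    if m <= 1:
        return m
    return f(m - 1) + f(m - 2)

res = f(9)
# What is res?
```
Call trace (a repeated sub-call is expanded the first time; later identical calls just restate its return value):
f(m=9)
  f(m=8)
    f(m=7)
      f(m=6)
        f(m=5)
          f(m=4)
            f(m=3)
              f(m=2)
                f(m=1)
                -> return 1
                f(m=0)
                -> return 0
              -> return 1
              f(m=1)
              -> return 1
            -> return 2
            f(m=2) -> return 1  (same call as traced above)
          -> return 3
          f(m=3) -> return 2  (same call as traced above)
        -> return 5
        f(m=4) -> return 3  (same call as traced above)
      -> return 8
      f(m=5) -> return 5  (same call as traced above)
    -> return 13
    f(m=6) -> return 8  (same call as traced above)
  -> return 21
  f(m=7) -> return 13  (same call as traced above)
-> return 34

Final answer: 34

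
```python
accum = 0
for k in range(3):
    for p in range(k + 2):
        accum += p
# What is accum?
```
Trace:
  accum=0
  accum=0, k=0, p=0
  accum=1, k=0, p=1
  accum=1, k=1, p=0
  accum=2, k=1, p=1
  accum=4, k=1, p=2
  accum=4, k=2, p=0
  accum=5, k=2, p=1
  accum=7, k=2, p=2
  accum=10, k=2, p=3

Final answer: 10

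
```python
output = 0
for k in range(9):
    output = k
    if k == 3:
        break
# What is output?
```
Trace:
  output=0
  output=0, k=0
  output=1, k=1
  output=2, k=2
  output=3, k=3

Final answer: 3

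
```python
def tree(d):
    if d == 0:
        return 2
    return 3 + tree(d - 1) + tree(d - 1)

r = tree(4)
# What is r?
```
Call trace (a repeated sub-call is expanded the first time; later identical calls just restate its return value):
tree(d=4)
  tree(d=3)
    tree(d=2)
      tree(d=1)
        tree(d=0)
        -> return 2
        tree(d=0)
        -> return 2
      -> return 7
      tree(d=1) -> return 7  (same call as traced above)
    -> return 17
    tree(d=2) -> return 17  (same call as traced above)
  -> return 37
  tree(d=3) -> return 37  (same call as traced above)
-> return 77

Final answer: 77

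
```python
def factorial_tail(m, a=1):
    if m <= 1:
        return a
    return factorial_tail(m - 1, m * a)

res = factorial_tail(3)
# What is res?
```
Call trace:
factorial_tail(m=3, a=1)
  factorial_tail(m=2, a=3)
    factorial_tail(m=1, a=6)
    -> return 6
  -> return 6
-> return 6

Final answer: 6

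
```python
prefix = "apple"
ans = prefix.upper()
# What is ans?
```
Trace:
  prefix='apple'
  prefix='apple', ans='APPLE'

Final answer: 'APPLE'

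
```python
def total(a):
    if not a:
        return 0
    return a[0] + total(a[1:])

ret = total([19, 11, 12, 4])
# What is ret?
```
Call trace:
total(a=[19, 11, 12, 4])
  total(a=[11, 12, 4])
    total(a=[12, 4])
      total(a=[4])
        total(a=[])
        -> return 0
      -> return 4
    -> return 16
  -> return 27
-> return 46

Final answer: 46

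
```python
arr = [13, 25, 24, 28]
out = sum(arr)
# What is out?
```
Trace:
  arr=[13, 25, 24, 28]
  arr=[13, 25, 24, 28], out=90

Final answer: 90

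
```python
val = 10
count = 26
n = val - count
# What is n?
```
Trace:
  val=10
  val=10, count=26
  val=10, count=26, n=-16

Final answer: -16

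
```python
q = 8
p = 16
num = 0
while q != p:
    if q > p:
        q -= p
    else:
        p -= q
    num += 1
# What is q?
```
Trace:
  q=8
  q=8, p=16
  q=8, p=16, num=0
  q=8, p=8, num=1

Final answer: 8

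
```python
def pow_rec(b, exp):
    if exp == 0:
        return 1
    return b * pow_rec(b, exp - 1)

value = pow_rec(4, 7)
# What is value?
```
Call trace:
pow_rec(b=4, exp=7)
  pow_rec(b=4, exp=6)
    pow_rec(b=4, exp=5)
      pow_rec(b=4, exp=4)
        pow_rec(b=4, exp=3)
          pow_rec(b=4, exp=2)
            pow_rec(b=4, exp=1)
              pow_rec(b=4, exp=0)
              -> return 1
            -> return 4
          -> return 16
        -> return 64
      -> return 256
    -> return 1024
  -> return 4096
-> return 16384

Final answer: 16384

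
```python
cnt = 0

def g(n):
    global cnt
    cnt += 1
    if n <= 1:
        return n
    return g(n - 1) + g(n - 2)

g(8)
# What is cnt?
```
Call trace (a repeated sub-call is expanded the first time; later identical calls just restate its return value):
g(n=8)
  g(n=7)
    g(n=6)
      g(n=5)
        g(n=4)
          g(n=3)
            g(n=2)
              g(n=1)
              -> return 1
              g(n=0)
              -> return 0
            -> return 1
            g(n=1)
            -> return 1
          -> return 2
          g(n=2) -> return 1  (same call as traced above)
        -> return 3
        g(n=3) -> return 2  (same call as traced above)
      -> return 5
      g(n=4) -> return 3  (same call as traced above)
    -> return 8
    g(n=5) -> return 5  (same call as traced above)
  -> return 13
  g(n=6) -> return 8  (same call as traced above)
-> return 21

cnt is incremented once per call, so count the calls in each subtree. Let C(n) = number of calls made by g(n).
C(0) = C(1) = 1 (base case, no recursion); C(n) = 1 + C(n - 1) + C(n - 2) otherwise.
C(2) = 1 + C(1) + C(0) = 1 + 1 + 1 = 3
C(3) = 1 + C(2) + C(1) = 1 + 3 + 1 = 5
C(4) = 1 + C(3) + C(2) = 1 + 5 + 3 = 9
C(5) = 1 + C(4) + C(3) = 1 + 9 + 5 = 15
C(6) = 1 + C(5) + C(4) = 1 + 15 + 9 = 25
C(7) = 1 + C(6) + C(5) = 1 + 25 + 15 = 41
C(8) = 1 + C(7) + C(6) = 1 + 41 + 25 = 67
cnt = C(8) = 67

Final answer: 67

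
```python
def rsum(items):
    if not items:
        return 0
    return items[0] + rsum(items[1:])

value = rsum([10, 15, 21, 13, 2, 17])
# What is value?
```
Call trace:
rsum(items=[10, 15, 21, 13, 2, 17])
  rsum(items=[15, 21, 13, 2, 17])
    rsum(items=[21, 13, 2, 17])
      rsum(items=[13, 2, 17])
        rsum(items=[2, 17])
          rsum(items=[17])
            rsum(items=[])
            -> return 0
          -> return 17
        -> return 19
      -> return 32
    -> return 53
  -> return 68
-> return 78

Final answer: 78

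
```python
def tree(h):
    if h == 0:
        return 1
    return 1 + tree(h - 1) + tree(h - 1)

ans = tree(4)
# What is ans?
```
Call trace (a repeated sub-call is expanded the first time; later identical calls just restate its return value):
tree(h=4)
  tree(h=3)
    tree(h=2)
      tree(h=1)
        tree(h=0)
        -> return 1
        tree(h=0)
        -> return 1
      -> return 3
      tree(h=1) -> return 3  (same call as traced above)
    -> return 7
    tree(h=2) -> return 7  (same call as traced above)
  -> return 15
  tree(h=3) -> return 15  (same call as traced above)
-> return 31

Final answer: 31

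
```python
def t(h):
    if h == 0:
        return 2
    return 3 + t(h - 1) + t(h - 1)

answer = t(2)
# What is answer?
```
Call trace (a repeated sub-call is expanded the first time; later identical calls just restate its return value):
t(h=2)
  t(h=1)
    t(h=0)
    -> return 2
    t(h=0)
    -> return 2
  -> return 7
  t(h=1) -> return 7  (same call as traced above)
-> return 17

Final answer: 17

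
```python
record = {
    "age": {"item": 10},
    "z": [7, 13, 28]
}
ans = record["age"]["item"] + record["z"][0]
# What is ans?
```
Trace:
  record={'age': {'item': 10}, 'z': [7, 13, 28]}
  record={'age': {'item': 10}, 'z': [7, 13, 28]}, ans=17

Final answer: 17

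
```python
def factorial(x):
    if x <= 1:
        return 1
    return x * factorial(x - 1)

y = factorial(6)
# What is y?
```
Call trace:
factorial(x=6)
  factorial(x=5)
    factorial(x=4)
      factorial(x=3)
        factorial(x=2)
          factorial(x=1)
          -> return 1
        -> return 2
      -> return 6
    -> return 24
  -> return 120
-> return 720

Final answer: 720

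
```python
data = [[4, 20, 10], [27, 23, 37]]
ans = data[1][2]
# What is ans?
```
Trace:
  data=[[4, 20, 10], [27, 23, 37]]
  data=[[4, 20, 10], [27, 23, 37]], ans=37

Final answer: 37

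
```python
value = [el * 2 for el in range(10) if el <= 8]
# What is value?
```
Trace:
  el=0
  el=1
  el=2
  el=3
  el=4
  el=5
  el=6
  el=7
  el=8
  el=9
  value=[0, 2, 4, 6, 8, 10, 12, 14, 16]

Final answer: [0, 2, 4, 6, 8, 10, 12, 14, 16]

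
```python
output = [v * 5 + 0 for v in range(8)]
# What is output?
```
Trace:
  v=0
  v=1
  v=2
  v=3
  v=4
  v=5
  v=6
  v=7
  output=[0, 5, 10, 15, 20, 25, 30, 35]

Final answer: [0, 5, 10, 15, 20, 25, 30, 35]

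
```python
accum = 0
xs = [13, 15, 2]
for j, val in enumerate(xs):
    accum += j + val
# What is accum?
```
Trace:
  accum=0
  accum=13, j=0, val=13
  accum=29, j=1, val=15
  accum=33, j=2, val=2

Final answer: 33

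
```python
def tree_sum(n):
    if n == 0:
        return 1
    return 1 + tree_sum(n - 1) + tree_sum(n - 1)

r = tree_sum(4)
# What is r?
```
Call trace (a repeated sub-call is expanded the first time; later identical calls just restate its return value):
tree_sum(n=4)
  tree_sum(n=3)
    tree_sum(n=2)
      tree_sum(n=1)
        tree_sum(n=0)
        -> return 1
        tree_sum(n=0)
        -> return 1
      -> return 3
      tree_sum(n=1) -> return 3  (same call as traced above)
    -> return 7
    tree_sum(n=2) -> return 7  (same call as traced above)
  -> return 15
  tree_sum(n=3) -> return 15  (same call as traced above)
-> return 31

Final answer: 31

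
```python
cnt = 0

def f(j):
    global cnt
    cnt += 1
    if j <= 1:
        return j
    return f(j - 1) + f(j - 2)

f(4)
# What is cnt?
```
Call trace (a repeated sub-call is expanded the first time; later identical calls just restate its return value):
f(j=4)
  f(j=3)
    f(j=2)
      f(j=1)
      -> return 1
      f(j=0)
      -> return 0
    -> return 1
    f(j=1)
    -> return 1
  -> return 2
  f(j=2) -> return 1  (same call as traced above)
-> return 3

cnt is incremented once per call, so count the calls in each subtree. Let C(j) = number of calls made by f(j).
C(0) = C(1) = 1 (base case, no recursion); C(j) = 1 + C(j - 1) + C(j - 2) otherwise.
C(2) = 1 + C(1) + C(0) = 1 + 1 + 1 = 3
C(3) = 1 + C(2) + C(1) = 1 + 3 + 1 = 5
C(4) = 1 + C(3) + C(2) = 1 + 5 + 3 = 9
cnt = C(4) = 9

Final answer: 9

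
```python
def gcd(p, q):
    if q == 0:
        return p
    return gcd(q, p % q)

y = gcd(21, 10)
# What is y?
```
Call trace:
gcd(p=21, q=10)
  gcd(p=10, q=1)
    gcd(p=1, q=0)
    -> return 1
  -> return 1
-> return 1

Final answer: 1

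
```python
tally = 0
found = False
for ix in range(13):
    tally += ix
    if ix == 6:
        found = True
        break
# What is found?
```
Trace:
  tally=0
  tally=0, found=False
  tally=0, found=False, ix=0
  tally=1, found=False, ix=1
  tally=3, found=False, ix=2
  tally=6, found=False, ix=3
  tally=10, found=False, ix=4
  tally=15, found=False, ix=5
  tally=21, found=True, ix=6

Final answer: True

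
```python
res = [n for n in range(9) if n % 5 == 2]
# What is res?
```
Trace:
  n=0
  n=1
  n=2
  n=3
  n=4
  n=5
  n=6
  n=7
  n=8
  res=[2, 7]

Final answer: [2, 7]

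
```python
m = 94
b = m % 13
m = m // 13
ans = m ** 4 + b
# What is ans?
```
Trace:
  m=94
  m=94, b=3
  m=7, b=3
  m=7, b=3, ans=2404

Final answer: 2404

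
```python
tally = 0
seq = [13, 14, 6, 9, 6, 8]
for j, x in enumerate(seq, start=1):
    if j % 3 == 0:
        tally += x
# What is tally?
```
Trace:
  tally=0
  tally=0, j=1, x=13
  tally=0, j=2, x=14
  tally=6, j=3, x=6
  tally=6, j=4, x=9
  tally=6, j=5, x=6
  tally=14, j=6, x=8

Final answer: 14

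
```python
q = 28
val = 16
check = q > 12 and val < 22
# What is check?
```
Trace:
  q=28
  q=28, val=16
  q=28, val=16, check=True

Final answer: True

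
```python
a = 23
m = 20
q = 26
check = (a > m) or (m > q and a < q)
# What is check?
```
Trace:
  a=23
  a=23, m=20
  a=23, m=20, q=26
  a=23, m=20, q=26, check=True

Final answer: True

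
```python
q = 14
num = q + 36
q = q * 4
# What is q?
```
Trace:
  q=14
  q=14, num=50
  q=56, num=50

Final answer: 56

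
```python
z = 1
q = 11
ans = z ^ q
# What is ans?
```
Trace:
  z=1
  z=1, q=11
  z=1, q=11, ans=10

Final answer: 10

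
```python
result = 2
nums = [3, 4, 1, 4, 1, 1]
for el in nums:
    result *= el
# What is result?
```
Trace:
  result=2
  result=6, el=3
  result=24, el=4
  result=24, el=1
  result=96, el=4
  result=96, el=1
  result=96, el=1

Final answer: 96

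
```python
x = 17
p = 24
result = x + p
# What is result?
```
Trace:
  x=17
  x=17, p=24
  x=17, p=24, result=41

Final answer: 41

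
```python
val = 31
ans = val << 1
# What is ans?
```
Trace:
  val=31
  val=31, ans=62

Final answer: 62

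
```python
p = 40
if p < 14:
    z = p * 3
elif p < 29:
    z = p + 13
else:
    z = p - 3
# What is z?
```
Trace:
  p=40
  p=40, z=37

Final answer: 37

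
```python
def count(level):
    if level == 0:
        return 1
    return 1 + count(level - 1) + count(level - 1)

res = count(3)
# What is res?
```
Call trace (a repeated sub-call is expanded the first time; later identical calls just restate its return value):
count(level=3)
  count(level=2)
    count(level=1)
      count(level=0)
      -> return 1
      count(level=0)
      -> return 1
    -> return 3
    count(level=1) -> return 3  (same call as traced above)
  -> return 7
  count(level=2) -> return 7  (same call as traced above)
-> return 15

Final answer: 15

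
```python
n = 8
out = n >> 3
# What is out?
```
Trace:
  n=8
  n=8, out=1

Final answer: 1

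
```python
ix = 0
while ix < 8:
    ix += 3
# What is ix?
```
Trace:
  ix=0
  ix=3
  ix=6
  ix=9

Final answer: 9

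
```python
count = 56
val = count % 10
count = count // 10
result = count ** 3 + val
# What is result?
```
Trace:
  count=56
  count=56, val=6
  count=5, val=6
  count=5, val=6, result=131

Final answer: 131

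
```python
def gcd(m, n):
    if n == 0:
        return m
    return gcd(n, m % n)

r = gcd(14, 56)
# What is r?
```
Call trace:
gcd(m=14, n=56)
  gcd(m=56, n=14)
    gcd(m=14, n=0)
    -> return 14
  -> return 14
-> return 14

Final answer: 14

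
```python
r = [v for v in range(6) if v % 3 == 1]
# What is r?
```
Trace:
  v=0
  v=1
  v=2
  v=3
  v=4
  v=5
  r=[1, 4]

Final answer: [1, 4]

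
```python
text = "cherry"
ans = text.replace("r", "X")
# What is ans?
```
Trace:
  text='cherry'
  text='cherry', ans='cheXXy'

Final answer: 'cheXXy'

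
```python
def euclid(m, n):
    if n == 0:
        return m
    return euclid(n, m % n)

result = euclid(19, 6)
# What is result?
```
Call trace:
euclid(m=19, n=6)
  euclid(m=6, n=1)
    euclid(m=1, n=0)
    -> return 1
  -> return 1
-> return 1

Final answer: 1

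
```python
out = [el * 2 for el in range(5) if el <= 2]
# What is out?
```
Trace:
  el=0
  el=1
  el=2
  el=3
  el=4
  out=[0, 2, 4]

Final answer: [0, 2, 4]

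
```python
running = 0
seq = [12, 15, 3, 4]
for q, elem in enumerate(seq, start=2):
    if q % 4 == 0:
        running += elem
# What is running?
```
Trace:
  running=0
  running=0, q=2, elem=12
  running=0, q=3, elem=15
  running=3, q=4, elem=3
  running=3, q=5, elem=4

Final answer: 3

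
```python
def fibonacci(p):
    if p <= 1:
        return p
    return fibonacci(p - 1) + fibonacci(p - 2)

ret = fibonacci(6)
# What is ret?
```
Call trace (a repeated sub-call is expanded the first time; later identical calls just restate its return value):
fibonacci(p=6)
  fibonacci(p=5)
    fibonacci(p=4)
      fibonacci(p=3)
        fibonacci(p=2)
          fibonacci(p=1)
          -> return 1
          fibonacci(p=0)
          -> return 0
        -> return 1
        fibonacci(p=1)
        -> return 1
      -> return 2
      fibonacci(p=2) -> return 1  (same call as traced above)
    -> return 3
    fibonacci(p=3) -> return 2  (same call as traced above)
  -> return 5
  fibonacci(p=4) -> return 3  (same call as traced above)
-> return 8

Final answer: 8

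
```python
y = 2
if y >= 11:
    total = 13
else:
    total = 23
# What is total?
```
Trace:
  y=2
  y=2, total=23

Final answer: 23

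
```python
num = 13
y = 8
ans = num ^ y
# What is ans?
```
Trace:
  num=13
  num=13, y=8
  num=13, y=8, ans=5

Final answer: 5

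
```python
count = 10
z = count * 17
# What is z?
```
Trace:
  count=10
  count=10, z=170

Final answer: 170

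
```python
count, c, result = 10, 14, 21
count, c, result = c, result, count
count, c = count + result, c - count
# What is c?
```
Trace:
  count=10, c=14, result=21
  count=14, c=21, result=10
  count=24, c=7, result=10

Final answer: 7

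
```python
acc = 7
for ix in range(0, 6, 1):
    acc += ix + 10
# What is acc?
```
Trace:
  acc=7
  acc=17, ix=0
  acc=28, ix=1
  acc=40, ix=2
  acc=53, ix=3
  acc=67, ix=4
  acc=82, ix=5

Final answer: 82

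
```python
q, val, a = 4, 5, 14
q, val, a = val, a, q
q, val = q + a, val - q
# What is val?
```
Trace:
  q=4, val=5, a=14
  q=5, val=14, a=4
  q=9, val=9, a=4

Final answer: 9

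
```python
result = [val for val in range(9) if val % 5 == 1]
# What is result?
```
Trace:
  val=0
  val=1
  val=2
  val=3
  val=4
  val=5
  val=6
  val=7
  val=8
  result=[1, 6]

Final answer: [1, 6]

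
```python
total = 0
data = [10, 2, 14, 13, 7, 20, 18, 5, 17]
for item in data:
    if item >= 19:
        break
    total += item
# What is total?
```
Trace:
  total=0
  total=10, item=10
  total=12, item=2
  total=26, item=14
  total=39, item=13
  total=46, item=7
  total=46, item=20

Final answer: 46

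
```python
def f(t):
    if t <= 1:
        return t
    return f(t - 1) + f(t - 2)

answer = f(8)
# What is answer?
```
Call trace (a repeated sub-call is expanded the first time; later identical calls just restate its return value):
f(t=8)
  f(t=7)
    f(t=6)
      f(t=5)
        f(t=4)
          f(t=3)
            f(t=2)
              f(t=1)
              -> return 1
              f(t=0)
              -> return 0
            -> return 1
            f(t=1)
            -> return 1
          -> return 2
          f(t=2) -> return 1  (same call as traced above)
        -> return 3
        f(t=3) -> return 2  (same call as traced above)
      -> return 5
      f(t=4) -> return 3  (same call as traced above)
    -> return 8
    f(t=5) -> return 5  (same call as traced above)
  -> return 13
  f(t=6) -> return 8  (same call as traced above)
-> return 21

Final answer: 21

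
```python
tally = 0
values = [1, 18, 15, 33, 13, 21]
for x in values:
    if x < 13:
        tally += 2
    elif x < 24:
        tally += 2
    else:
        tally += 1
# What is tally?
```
Trace:
  tally=0
  tally=2, x=1
  tally=4, x=18
  tally=6, x=15
  tally=7, x=33
  tally=9, x=13
  tally=11, x=21

Final answer: 11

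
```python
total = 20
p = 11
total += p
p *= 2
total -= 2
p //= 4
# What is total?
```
Trace:
  total=20
  total=20, p=11
  total=31, p=11
  total=31, p=22
  total=29, p=22
  total=29, p=5

Final answer: 29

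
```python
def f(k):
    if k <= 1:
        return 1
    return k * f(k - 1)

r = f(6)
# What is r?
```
Call trace:
f(k=6)
  f(k=5)
    f(k=4)
      f(k=3)
        f(k=2)
          f(k=1)
          -> return 1
        -> return 2
      -> return 6
    -> return 24
  -> return 120
-> return 720

Final answer: 720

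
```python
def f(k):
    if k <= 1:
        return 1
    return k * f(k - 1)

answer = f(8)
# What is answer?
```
Call trace:
f(k=8)
  f(k=7)
    f(k=6)
      f(k=5)
        f(k=4)
          f(k=3)
            f(k=2)
              f(k=1)
              -> return 1
            -> return 2
          -> return 6
        -> return 24
      -> return 120
    -> return 720
  -> return 5040
-> return 40320

Final answer: 40320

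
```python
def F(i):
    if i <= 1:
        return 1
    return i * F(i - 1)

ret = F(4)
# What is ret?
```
Call trace:
F(i=4)
  F(i=3)
    F(i=2)
      F(i=1)
      -> return 1
    -> return 2
  -> return 6
-> return 24

Final answer: 24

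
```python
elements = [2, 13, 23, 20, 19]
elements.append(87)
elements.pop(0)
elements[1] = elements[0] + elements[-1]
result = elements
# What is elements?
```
Trace:
  elements=[2, 13, 23, 20, 19]
  elements=[2, 13, 23, 20, 19, 87]
  elements=[13, 23, 20, 19, 87]
  elements=[13, 100, 20, 19, 87]
  elements=[13, 100, 20, 19, 87], result=[13, 100, 20, 19, 87]

Final answer: [13, 100, 20, 19, 87]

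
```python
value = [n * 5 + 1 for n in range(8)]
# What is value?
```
Trace:
  n=0
  n=1
  n=2
  n=3
  n=4
  n=5
  n=6
  n=7
  value=[1, 6, 11, 16, 21, 26, 31, 36]

Final answer: [1, 6, 11, 16, 21, 26, 31, 36]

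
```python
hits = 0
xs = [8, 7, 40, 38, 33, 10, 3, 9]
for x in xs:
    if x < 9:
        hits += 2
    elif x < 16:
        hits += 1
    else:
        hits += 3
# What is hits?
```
Trace:
  hits=0
  hits=2, x=8
  hits=4, x=7
  hits=7, x=40
  hits=10, x=38
  hits=13, x=33
  hits=14, x=10
  hits=16, x=3
  hits=17, x=9

Final answer: 17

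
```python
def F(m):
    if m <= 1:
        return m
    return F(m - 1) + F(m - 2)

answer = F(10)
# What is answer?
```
Call trace (a repeated sub-call is expanded the first time; later identical calls just restate its return value):
F(m=10)
  F(m=9)
    F(m=8)
      F(m=7)
        F(m=6)
          F(m=5)
            F(m=4)
              F(m=3)
                F(m=2)
                  F(m=1)
                  -> return 1
                  F(m=0)
                  -> return 0
                -> return 1
                F(m=1)
                -> return 1
              -> return 2
              F(m=2) -> return 1  (same call as traced above)
            -> return 3
            F(m=3) -> return 2  (same call as traced above)
          -> return 5
          F(m=4) -> return 3  (same call as traced above)
        -> return 8
        F(m=5) -> return 5  (same call as traced above)
      -> return 13
      F(m=6) -> return 8  (same call as traced above)
    -> return 21
    F(m=7) -> return 13  (same call as traced above)
  -> return 34
  F(m=8) -> return 21  (same call as traced above)
-> return 55

Final answer: 55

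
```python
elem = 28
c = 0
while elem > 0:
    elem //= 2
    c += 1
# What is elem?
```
Trace:
  elem=28
  elem=28, c=0
  elem=14, c=1
  elem=7, c=2
  elem=3, c=3
  elem=1, c=4
  elem=0, c=5

Final answer: 0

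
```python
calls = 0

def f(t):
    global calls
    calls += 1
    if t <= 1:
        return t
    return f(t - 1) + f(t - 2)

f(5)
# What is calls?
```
Call trace (a repeated sub-call is expanded the first time; later identical calls just restate its return value):
f(t=5)
  f(t=4)
    f(t=3)
      f(t=2)
        f(t=1)
        -> return 1
        f(t=0)
        -> return 0
      -> return 1
      f(t=1)
      -> return 1
    -> return 2
    f(t=2) -> return 1  (same call as traced above)
  -> return 3
  f(t=3) -> return 2  (same call as traced above)
-> return 5

calls is incremented once per call, so count the calls in each subtree. Let C(t) = number of calls made by f(t).
C(0) = C(1) = 1 (base case, no recursion); C(t) = 1 + C(t - 1) + C(t - 2) otherwise.
C(2) = 1 + C(1) + C(0) = 1 + 1 + 1 = 3
C(3) = 1 + C(2) + C(1) = 1 + 3 + 1 = 5
C(4) = 1 + C(3) + C(2) = 1 + 5 + 3 = 9
C(5) = 1 + C(4) + C(3) = 1 + 9 + 5 = 15
calls = C(5) = 15

Final answer: 15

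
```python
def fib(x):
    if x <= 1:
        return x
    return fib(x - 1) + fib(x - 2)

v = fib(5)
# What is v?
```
Call trace (a repeated sub-call is expanded the first time; later identical calls just restate its return value):
fib(x=5)
  fib(x=4)
    fib(x=3)
      fib(x=2)
        fib(x=1)
        -> return 1
        fib(x=0)
        -> return 0
      -> return 1
      fib(x=1)
      -> return 1
    -> return 2
    fib(x=2) -> return 1  (same call as traced above)
  -> return 3
  fib(x=3) -> return 2  (same call as traced above)
-> return 5

Final answer: 5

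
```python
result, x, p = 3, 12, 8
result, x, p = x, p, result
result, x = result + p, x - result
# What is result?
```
Trace:
  result=3, x=12, p=8
  result=12, x=8, p=3
  result=15, x=-4, p=3

Final answer: 15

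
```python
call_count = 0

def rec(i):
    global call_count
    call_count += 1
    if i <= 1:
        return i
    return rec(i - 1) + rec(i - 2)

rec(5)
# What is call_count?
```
Call trace (a repeated sub-call is expanded the first time; later identical calls just restate its return value):
rec(i=5)
  rec(i=4)
    rec(i=3)
      rec(i=2)
        rec(i=1)
        -> return 1
        rec(i=0)
        -> return 0
      -> return 1
      rec(i=1)
      -> return 1
    -> return 2
    rec(i=2) -> return 1  (same call as traced above)
  -> return 3
  rec(i=3) -> return 2  (same call as traced above)
-> return 5

call_count is incremented once per call, so count the calls in each subtree. Let C(i) = number of calls made by rec(i).
C(0) = C(1) = 1 (base case, no recursion); C(i) = 1 + C(i - 1) + C(i - 2) otherwise.
C(2) = 1 + C(1) + C(0) = 1 + 1 + 1 = 3
C(3) = 1 + C(2) + C(1) = 1 + 3 + 1 = 5
C(4) = 1 + C(3) + C(2) = 1 + 5 + 3 = 9
C(5) = 1 + C(4) + C(3) = 1 + 9 + 5 = 15
call_count = C(5) = 15

Final answer: 15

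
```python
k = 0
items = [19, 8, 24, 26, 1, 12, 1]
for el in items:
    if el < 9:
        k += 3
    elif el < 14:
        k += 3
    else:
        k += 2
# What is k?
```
Trace:
  k=0
  k=2, el=19
  k=5, el=8
  k=7, el=24
  k=9, el=26
  k=12, el=1
  k=15, el=12
  k=18, el=1

Final answer: 18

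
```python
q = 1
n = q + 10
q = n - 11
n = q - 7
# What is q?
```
Trace:
  q=1
  q=1, n=11
  q=0, n=11
  q=0, n=-7

Final answer: 0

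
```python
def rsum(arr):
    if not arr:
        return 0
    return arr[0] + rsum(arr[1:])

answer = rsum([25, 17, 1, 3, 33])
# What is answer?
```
Call trace:
rsum(arr=[25, 17, 1, 3, 33])
  rsum(arr=[17, 1, 3, 33])
    rsum(arr=[1, 3, 33])
      rsum(arr=[3, 33])
        rsum(arr=[33])
          rsum(arr=[])
          -> return 0
        -> return 33
      -> return 36
    -> return 37
  -> return 54
-> return 79

Final answer: 79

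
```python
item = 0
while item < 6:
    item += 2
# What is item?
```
Trace:
  item=0
  item=2
  item=4
  item=6

Final answer: 6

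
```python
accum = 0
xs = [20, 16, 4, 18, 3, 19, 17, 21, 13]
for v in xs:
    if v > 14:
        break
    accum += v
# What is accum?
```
Trace:
  accum=0
  accum=0, v=20

Final answer: 0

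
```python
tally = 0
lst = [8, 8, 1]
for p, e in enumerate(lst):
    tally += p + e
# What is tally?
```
Trace:
  tally=0
  tally=8, p=0, e=8
  tally=17, p=1, e=8
  tally=20, p=2, e=1

Final answer: 20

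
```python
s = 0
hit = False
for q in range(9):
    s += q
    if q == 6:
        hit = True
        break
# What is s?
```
Trace:
  s=0
  s=0, hit=False
  s=0, hit=False, q=0
  s=1, hit=False, q=1
  s=3, hit=False, q=2
  s=6, hit=False, q=3
  s=10, hit=False, q=4
  s=15, hit=False, q=5
  s=21, hit=True, q=6

Final answer: 21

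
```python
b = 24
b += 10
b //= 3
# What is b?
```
Trace:
  b=24
  b=34
  b=11

Final answer: 11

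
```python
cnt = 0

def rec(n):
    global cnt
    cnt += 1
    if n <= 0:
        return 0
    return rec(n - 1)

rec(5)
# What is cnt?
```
Call trace:
rec(n=5)
  rec(n=4)
    rec(n=3)
      rec(n=2)
        rec(n=1)
          rec(n=0)
          -> return 0
        -> return 0
      -> return 0
    -> return 0
  -> return 0
-> return 0

cnt is incremented once per call. rec is entered once for each n = 5, 4, 3, 2, 1, 0 (the n <= 0 call returns without recursing), i.e. 5 + 1 calls.
cnt = 6

Final answer: 6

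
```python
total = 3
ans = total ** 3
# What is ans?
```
Trace:
  total=3
  total=3, ans=27

Final answer: 27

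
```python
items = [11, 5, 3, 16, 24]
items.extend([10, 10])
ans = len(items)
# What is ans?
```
Trace:
  items=[11, 5, 3, 16, 24]
  items=[11, 5, 3, 16, 24, 10, 10]
  items=[11, 5, 3, 16, 24, 10, 10], ans=7

Final answer: 7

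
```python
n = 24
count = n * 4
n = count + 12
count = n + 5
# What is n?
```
Trace:
  n=24
  n=24, count=96
  n=108, count=96
  n=108, count=113

Final answer: 108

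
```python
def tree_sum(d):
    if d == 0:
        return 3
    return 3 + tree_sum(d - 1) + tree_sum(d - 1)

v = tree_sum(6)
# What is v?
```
Call trace (a repeated sub-call is expanded the first time; later identical calls just restate its return value):
tree_sum(d=6)
  tree_sum(d=5)
    tree_sum(d=4)
      tree_sum(d=3)
        tree_sum(d=2)
          tree_sum(d=1)
            tree_sum(d=0)
            -> return 3
            tree_sum(d=0)
            -> return 3
          -> return 9
          tree_sum(d=1) -> return 9  (same call as traced above)
        -> return 21
        tree_sum(d=2) -> return 21  (same call as traced above)
      -> return 45
      tree_sum(d=3) -> return 45  (same call as traced above)
    -> return 93
    tree_sum(d=4) -> return 93  (same call as traced above)
  -> return 189
  tree_sum(d=5) -> return 189  (same call as traced above)
-> return 381

Final answer: 381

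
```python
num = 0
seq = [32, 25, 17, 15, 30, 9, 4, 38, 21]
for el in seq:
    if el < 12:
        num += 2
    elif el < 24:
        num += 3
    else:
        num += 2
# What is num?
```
Trace:
  num=0
  num=2, el=32
  num=4, el=25
  num=7, el=17
  num=10, el=15
  num=12, el=30
  num=14, el=9
  num=16, el=4
  num=18, el=38
  num=21, el=21

Final answer: 21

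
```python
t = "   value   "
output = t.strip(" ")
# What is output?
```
Trace:
  t='   value   '
  t='   value   ', output='value'

Final answer: 'value'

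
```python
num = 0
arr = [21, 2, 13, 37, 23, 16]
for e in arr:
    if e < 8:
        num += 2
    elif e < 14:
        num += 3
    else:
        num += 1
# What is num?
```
Trace:
  num=0
  num=1, e=21
  num=3, e=2
  num=6, e=13
  num=7, e=37
  num=8, e=23
  num=9, e=16

Final answer: 9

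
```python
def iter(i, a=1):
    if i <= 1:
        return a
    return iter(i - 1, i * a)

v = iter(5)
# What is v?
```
Call trace:
iter(i=5, a=1)
  iter(i=4, a=5)
    iter(i=3, a=20)
      iter(i=2, a=60)
        iter(i=1, a=120)
        -> return 120
      -> return 120
    -> return 120
  -> return 120
-> return 120

Final answer: 120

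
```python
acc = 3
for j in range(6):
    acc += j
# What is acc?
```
Trace:
  acc=3
  acc=3, j=0
  acc=4, j=1
  acc=6, j=2
  acc=9, j=3
  acc=13, j=4
  acc=18, j=5

Final answer: 18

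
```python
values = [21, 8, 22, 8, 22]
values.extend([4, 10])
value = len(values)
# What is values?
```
Trace:
  values=[21, 8, 22, 8, 22]
  values=[21, 8, 22, 8, 22, 4, 10]
  values=[21, 8, 22, 8, 22, 4, 10], value=7

Final answer: [21, 8, 22, 8, 22, 4, 10]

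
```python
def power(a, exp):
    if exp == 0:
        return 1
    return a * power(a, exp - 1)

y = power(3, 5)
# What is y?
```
Call trace:
power(a=3, exp=5)
  power(a=3, exp=4)
    power(a=3, exp=3)
      power(a=3, exp=2)
        power(a=3, exp=1)
          power(a=3, exp=0)
          -> return 1
        -> return 3
      -> return 9
    -> return 27
  -> return 81
-> return 243

Final answer: 243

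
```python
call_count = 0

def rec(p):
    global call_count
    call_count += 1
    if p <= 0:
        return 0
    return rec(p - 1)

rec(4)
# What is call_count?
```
Call trace:
rec(p=4)
  rec(p=3)
    rec(p=2)
      rec(p=1)
        rec(p=0)
        -> return 0
      -> return 0
    -> return 0
  -> return 0
-> return 0

call_count is incremented once per call. rec is entered once for each p = 4, 3, 2, 1, 0 (the p <= 0 call returns without recursing), i.e. 4 + 1 calls.
call_count = 5

Final answer: 5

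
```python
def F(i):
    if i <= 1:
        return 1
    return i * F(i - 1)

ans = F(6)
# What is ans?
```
Call trace:
F(i=6)
  F(i=5)
    F(i=4)
      F(i=3)
        F(i=2)
          F(i=1)
          -> return 1
        -> return 2
      -> return 6
    -> return 24
  -> return 120
-> return 720

Final answer: 720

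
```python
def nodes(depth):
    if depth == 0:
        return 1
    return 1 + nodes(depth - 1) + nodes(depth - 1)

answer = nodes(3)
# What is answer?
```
Call trace (a repeated sub-call is expanded the first time; later identical calls just restate its return value):
nodes(depth=3)
  nodes(depth=2)
    nodes(depth=1)
      nodes(depth=0)
      -> return 1
      nodes(depth=0)
      -> return 1
    -> return 3
    nodes(depth=1) -> return 3  (same call as traced above)
  -> return 7
  nodes(depth=2) -> return 7  (same call as traced above)
-> return 15

Final answer: 15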